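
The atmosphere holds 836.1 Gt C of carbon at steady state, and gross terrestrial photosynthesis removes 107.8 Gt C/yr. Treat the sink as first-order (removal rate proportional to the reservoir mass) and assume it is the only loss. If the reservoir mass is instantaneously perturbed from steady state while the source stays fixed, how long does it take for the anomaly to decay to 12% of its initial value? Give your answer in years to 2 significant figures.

16 yr

For a linear reservoir the anomaly decays as exp(−t/τ) with τ = M/F = 836.1/107.8 = 7.756 yr.
exp(−t/τ) = 0.12 ⇒ t = −τ ln(0.12) = 7.756 × 2.120 = 16.44 yr.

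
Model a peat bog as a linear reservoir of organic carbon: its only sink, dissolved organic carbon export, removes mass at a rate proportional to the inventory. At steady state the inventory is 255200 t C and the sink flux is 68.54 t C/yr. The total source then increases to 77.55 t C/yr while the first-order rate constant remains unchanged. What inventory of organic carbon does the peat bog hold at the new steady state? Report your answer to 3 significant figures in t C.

Rate constant k = F/M = 68.54 / 255200 = 0.0002686 yr⁻¹.
At the new steady state, source = k·M_new ⇒ M_new = 77.55 / 0.0002686 = 288700 t C.
(Equivalently M_new = M × F_new/F_old = 255200 × 77.55/68.54.)

289000 t C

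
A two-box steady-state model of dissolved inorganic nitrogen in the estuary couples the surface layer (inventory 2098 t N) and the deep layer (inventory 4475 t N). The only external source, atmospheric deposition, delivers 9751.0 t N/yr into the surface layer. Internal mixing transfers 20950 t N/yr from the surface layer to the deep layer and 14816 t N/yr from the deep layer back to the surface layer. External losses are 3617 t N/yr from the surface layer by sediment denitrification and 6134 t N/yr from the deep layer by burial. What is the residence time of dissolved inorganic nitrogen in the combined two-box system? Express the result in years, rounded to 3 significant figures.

0.674 yr

Treat the two boxes together as one reservoir: the mixing fluxes between them are internal recycling, so τ = ΣM / Σ(external losses).
M_total = 2098 + 4475 = 6573.0 t N.
ΣF_external_out = 3617 + 6134 = 9751.0 t N/yr.
τ = M_total / ΣF_ext = 6573.0 / 9751.0 = 0.6741 yr.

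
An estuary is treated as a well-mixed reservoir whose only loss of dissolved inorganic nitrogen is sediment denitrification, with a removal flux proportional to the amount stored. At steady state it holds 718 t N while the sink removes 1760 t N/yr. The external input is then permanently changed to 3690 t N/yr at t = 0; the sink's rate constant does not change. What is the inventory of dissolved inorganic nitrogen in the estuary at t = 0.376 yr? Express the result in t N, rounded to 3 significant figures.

τ = M₀/F₀ = 718/1760 = 0.4080 yr; rate constant k = 1/τ.
New steady state M_∞ = F₁/k = F₁·τ = 3690 × 0.4080 = 1505.4 t N.
M(t) = M_∞ + (M₀ − M_∞)·e^(−t/τ); t/τ = 0.376/0.4080 = 0.9217, so e^(−t/τ) = 0.3979.
M(t) = 1505.4 − 787.4 × 0.3979 = 1192.1 t N.

1190 t N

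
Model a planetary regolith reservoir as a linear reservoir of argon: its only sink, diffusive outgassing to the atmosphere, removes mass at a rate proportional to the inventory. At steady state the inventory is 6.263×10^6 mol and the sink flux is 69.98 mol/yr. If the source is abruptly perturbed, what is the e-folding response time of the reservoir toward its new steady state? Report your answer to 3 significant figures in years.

89500 yr

For a linear reservoir the response time equals the residence time τ = M/F.
τ = 6.263×10^6 / 69.98 = 89500 yr.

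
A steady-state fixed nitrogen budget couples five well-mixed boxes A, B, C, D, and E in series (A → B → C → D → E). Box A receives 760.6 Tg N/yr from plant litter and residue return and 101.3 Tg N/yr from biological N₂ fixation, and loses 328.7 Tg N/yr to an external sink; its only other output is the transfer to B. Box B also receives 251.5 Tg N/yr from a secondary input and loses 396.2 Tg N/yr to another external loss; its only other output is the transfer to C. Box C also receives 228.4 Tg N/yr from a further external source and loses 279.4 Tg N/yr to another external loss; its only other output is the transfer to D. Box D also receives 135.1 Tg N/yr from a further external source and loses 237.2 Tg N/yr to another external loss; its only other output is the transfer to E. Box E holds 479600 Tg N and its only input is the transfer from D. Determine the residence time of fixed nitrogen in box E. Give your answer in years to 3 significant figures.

2040 yr

Box A: F(A→B) = (760.6 + 101.3) − 328.7 = 533.20 Tg N/yr.
Box B: F(B→C) = (533.20 + 251.5) − 396.2 = 388.50 Tg N/yr.
Box C: F(C→D) = (388.50 + 228.4) − 279.4 = 337.50 Tg N/yr.
Box D: F(D→E) = (337.50 + 135.1) − 237.2 = 235.40 Tg N/yr.
Box E throughput = its input = 235.40 Tg N/yr; τ = 479600 / 235.40 = 2037 yr.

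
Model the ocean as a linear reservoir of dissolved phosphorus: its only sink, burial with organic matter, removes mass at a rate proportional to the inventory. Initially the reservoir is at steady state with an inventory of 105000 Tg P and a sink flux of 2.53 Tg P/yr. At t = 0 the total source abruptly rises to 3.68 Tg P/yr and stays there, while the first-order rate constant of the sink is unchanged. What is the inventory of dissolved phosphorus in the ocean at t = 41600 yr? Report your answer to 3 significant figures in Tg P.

The sink rate constant is k = F₀/M₀ = 2.53/105000 = 2.410×10^-5 yr⁻¹.
Solving dM/dt = F₁ − kM with M(0) = M₀ gives M(t) = F₁/k + (M₀ − F₁/k)·e^(−kt).
F₁/k = 3.68/2.410×10^-5 = 152730 Tg P; kt = 2.410×10^-5 × 41600 = 1.002, e^(−kt) = 0.3670.
M(41600) = 152730 + (105000 − 152730) × 0.3670 = 152730 − 17520 = 135210 Tg P.

135000 Tg P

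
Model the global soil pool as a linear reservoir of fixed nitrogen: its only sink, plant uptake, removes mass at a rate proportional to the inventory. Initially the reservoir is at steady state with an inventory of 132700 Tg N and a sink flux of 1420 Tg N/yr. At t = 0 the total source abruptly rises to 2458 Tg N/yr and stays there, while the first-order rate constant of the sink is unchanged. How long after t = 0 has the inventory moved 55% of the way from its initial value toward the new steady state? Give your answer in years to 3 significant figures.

τ = M₀/F₀ = 132700/1420 = 93.45 yr.
The remaining gap fraction is e^(−t/τ); 55% covered ⇒ e^(−t/τ) = 0.450.
t = −τ ln(0.450) = 93.45 × 0.7985 = 74.62 yr.

74.6 yr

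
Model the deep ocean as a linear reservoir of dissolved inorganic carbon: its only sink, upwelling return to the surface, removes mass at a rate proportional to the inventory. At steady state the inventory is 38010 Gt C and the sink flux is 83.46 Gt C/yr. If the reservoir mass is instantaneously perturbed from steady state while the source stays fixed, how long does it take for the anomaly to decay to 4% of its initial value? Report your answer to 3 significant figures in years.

1470 yr

For a linear reservoir the anomaly decays as exp(−t/τ) with τ = M/F = 38010/83.46 = 455.4 yr.
exp(−t/τ) = 0.04 ⇒ t = −τ ln(0.04) = 455.4 × 3.219 = 1466 yr.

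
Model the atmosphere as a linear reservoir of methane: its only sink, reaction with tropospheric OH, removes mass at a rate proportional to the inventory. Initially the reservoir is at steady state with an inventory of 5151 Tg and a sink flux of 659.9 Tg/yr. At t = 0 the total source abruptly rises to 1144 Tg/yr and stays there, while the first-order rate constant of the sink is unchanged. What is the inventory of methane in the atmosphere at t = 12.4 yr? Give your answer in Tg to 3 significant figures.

τ = M₀/F₀ = 5151/659.9 = 7.806 yr; rate constant k = 1/τ.
New steady state M_∞ = F₁/k = F₁·τ = 1144 × 7.806 = 8929.8 Tg.
M(t) = M_∞ + (M₀ − M_∞)·e^(−t/τ); t/τ = 12.4/7.806 = 1.589, so e^(−t/τ) = 0.2042.
M(t) = 8929.8 − 3779 × 0.2042 = 8158.1 Tg.

8160 Tg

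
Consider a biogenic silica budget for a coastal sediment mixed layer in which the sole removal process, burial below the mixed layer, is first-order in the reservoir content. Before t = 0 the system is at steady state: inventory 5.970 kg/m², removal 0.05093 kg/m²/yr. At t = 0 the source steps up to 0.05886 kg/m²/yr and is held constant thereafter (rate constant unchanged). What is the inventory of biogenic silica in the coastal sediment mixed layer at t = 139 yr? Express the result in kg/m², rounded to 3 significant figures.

6.62 kg/m²

The sink rate constant is k = F₀/M₀ = 0.05093/5.970 = 0.008531 yr⁻¹.
Solving dM/dt = F₁ − kM with M(0) = M₀ gives M(t) = F₁/k + (M₀ − F₁/k)·e^(−kt).
F₁/k = 0.05886/0.008531 = 6.8996 kg/m²; kt = 0.008531 × 139 = 1.186, e^(−kt) = 0.3055.
M(139) = 6.8996 + (5.970 − 6.8996) × 0.3055 = 6.8996 − 0.2840 = 6.6156 kg/m².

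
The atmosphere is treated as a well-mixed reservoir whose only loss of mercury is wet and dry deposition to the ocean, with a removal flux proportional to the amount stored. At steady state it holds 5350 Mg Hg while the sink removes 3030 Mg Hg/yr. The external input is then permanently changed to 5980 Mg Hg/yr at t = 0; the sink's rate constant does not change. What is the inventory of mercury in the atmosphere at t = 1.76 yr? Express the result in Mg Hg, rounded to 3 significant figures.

8640 Mg Hg

The sink rate constant is k = F₀/M₀ = 3030/5350 = 0.5664 yr⁻¹.
Solving dM/dt = F₁ − kM with M(0) = M₀ gives M(t) = F₁/k + (M₀ − F₁/k)·e^(−kt).
F₁/k = 5980/0.5664 = 10559 Mg Hg; kt = 0.5664 × 1.76 = 0.9968, e^(−kt) = 0.3691.
M(1.76) = 10559 + (5350 − 10559) × 0.3691 = 10559 − 1922 = 8636.4 Mg Hg.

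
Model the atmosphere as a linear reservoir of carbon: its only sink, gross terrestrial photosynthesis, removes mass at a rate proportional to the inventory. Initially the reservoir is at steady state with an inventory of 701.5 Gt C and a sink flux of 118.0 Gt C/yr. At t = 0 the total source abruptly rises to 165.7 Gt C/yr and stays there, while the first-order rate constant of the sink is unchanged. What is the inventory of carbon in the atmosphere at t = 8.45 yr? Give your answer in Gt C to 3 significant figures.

τ = M₀/F₀ = 701.5/118.0 = 5.945 yr; rate constant k = 1/τ.
New steady state M_∞ = F₁/k = F₁·τ = 165.7 × 5.945 = 985.07 Gt C.
M(t) = M_∞ + (M₀ − M_∞)·e^(−t/τ); t/τ = 8.45/5.945 = 1.421, so e^(−t/τ) = 0.2414.
M(t) = 985.07 − 283.6 × 0.2414 = 916.62 Gt C.

917 Gt C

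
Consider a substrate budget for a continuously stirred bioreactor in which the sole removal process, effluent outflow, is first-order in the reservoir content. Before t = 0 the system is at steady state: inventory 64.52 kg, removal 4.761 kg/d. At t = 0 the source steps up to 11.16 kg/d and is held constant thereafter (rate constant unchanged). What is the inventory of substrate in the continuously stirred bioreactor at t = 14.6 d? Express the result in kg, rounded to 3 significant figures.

122 kg

The sink rate constant is k = F₀/M₀ = 4.761/64.52 = 0.07379 d⁻¹.
Solving dM/dt = F₁ − kM with M(0) = M₀ gives M(t) = F₁/k + (M₀ − F₁/k)·e^(−kt).
F₁/k = 11.16/0.07379 = 151.24 kg; kt = 0.07379 × 14.6 = 1.077, e^(−kt) = 0.3405.
M(14.6) = 151.24 + (64.52 − 151.24) × 0.3405 = 151.24 − 29.53 = 121.71 kg.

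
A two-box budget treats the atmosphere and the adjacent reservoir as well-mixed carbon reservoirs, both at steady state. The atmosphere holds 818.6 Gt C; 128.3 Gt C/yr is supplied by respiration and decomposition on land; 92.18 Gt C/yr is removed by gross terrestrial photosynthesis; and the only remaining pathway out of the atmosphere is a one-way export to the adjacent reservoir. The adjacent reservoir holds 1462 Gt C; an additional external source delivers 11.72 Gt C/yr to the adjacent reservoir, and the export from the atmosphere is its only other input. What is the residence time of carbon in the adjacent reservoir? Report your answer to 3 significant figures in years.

Balance the atmosphere: ΣF_in = 128.30 Gt C/yr.
Export to the adjacent reservoir = ΣF_in − (92.18) = 36.120 Gt C/yr.
Total input to the adjacent reservoir = 36.120 + 11.72 = 47.840 Gt C/yr; at steady state this equals its total output.
τ = M / F = 1462 / 47.840 = 30.56 yr.

30.6 yr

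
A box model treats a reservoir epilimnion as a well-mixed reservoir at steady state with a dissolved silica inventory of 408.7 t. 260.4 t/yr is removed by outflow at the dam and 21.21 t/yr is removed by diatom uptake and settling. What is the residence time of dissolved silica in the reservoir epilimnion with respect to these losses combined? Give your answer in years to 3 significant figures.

Total removal = 260.4 + 21.21 = 281.61 t/yr.
τ = M / ΣF_out = 408.7 / 281.61 = 1.451 yr.

1.45 yr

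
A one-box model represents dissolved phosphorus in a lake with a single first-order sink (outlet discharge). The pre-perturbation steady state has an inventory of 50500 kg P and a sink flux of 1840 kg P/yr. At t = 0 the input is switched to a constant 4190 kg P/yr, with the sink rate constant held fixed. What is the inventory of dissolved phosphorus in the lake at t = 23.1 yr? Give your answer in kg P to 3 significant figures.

87200 kg P

The sink rate constant is k = F₀/M₀ = 1840/50500 = 0.03644 yr⁻¹.
Solving dM/dt = F₁ − kM with M(0) = M₀ gives M(t) = F₁/k + (M₀ − F₁/k)·e^(−kt).
F₁/k = 4190/0.03644 = 115000 kg P; kt = 0.03644 × 23.1 = 0.8417, e^(−kt) = 0.4310.
M(23.1) = 115000 + (50500 − 115000) × 0.4310 = 115000 − 27800 = 87199 kg P.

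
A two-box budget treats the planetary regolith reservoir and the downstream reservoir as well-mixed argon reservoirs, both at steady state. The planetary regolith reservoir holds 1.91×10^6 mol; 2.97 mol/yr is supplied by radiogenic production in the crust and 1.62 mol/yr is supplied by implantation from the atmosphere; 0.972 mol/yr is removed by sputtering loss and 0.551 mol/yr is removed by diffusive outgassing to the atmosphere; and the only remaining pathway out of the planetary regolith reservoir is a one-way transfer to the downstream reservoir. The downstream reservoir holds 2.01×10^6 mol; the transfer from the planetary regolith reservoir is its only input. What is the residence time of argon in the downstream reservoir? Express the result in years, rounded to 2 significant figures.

660000 yr

Balance the planetary regolith reservoir: ΣF_in = 2.97 + 1.62 = 4.5900 mol/yr.
Transfer to the downstream reservoir = ΣF_in − (0.972 + 0.551) = 3.0670 mol/yr.
At steady state the output of the downstream reservoir equals its input, 3.0670 mol/yr.
τ = M / F = 2.01×10^6 / 3.0670 = 655400 yr.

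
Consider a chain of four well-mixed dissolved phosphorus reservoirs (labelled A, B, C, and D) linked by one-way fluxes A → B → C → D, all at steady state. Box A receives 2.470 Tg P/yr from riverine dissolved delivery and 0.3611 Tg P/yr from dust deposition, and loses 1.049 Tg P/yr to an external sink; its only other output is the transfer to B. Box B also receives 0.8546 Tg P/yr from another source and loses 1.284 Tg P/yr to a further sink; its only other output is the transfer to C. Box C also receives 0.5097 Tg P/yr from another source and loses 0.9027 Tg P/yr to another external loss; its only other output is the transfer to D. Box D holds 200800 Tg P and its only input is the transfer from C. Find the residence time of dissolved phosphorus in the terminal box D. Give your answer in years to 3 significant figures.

209000 yr

Box A: F(A→B) = (2.470 + 0.3611) − 1.049 = 1.7821 Tg P/yr.
Box B: F(B→C) = (1.7821 + 0.8546) − 1.284 = 1.3527 Tg P/yr.
Box C: F(C→D) = (1.3527 + 0.5097) − 0.9027 = 0.95970 Tg P/yr.
Box D throughput = its input = 0.95970 Tg P/yr; τ = 200800 / 0.95970 = 209200 yr.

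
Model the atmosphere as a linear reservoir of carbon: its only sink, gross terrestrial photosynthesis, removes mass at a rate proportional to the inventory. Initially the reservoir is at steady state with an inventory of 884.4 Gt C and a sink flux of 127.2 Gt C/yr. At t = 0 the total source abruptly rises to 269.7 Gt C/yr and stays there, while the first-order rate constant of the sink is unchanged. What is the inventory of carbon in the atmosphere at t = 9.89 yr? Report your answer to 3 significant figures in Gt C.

τ = M₀/F₀ = 884.4/127.2 = 6.953 yr; rate constant k = 1/τ.
New steady state M_∞ = F₁/k = F₁·τ = 269.7 × 6.953 = 1875.2 Gt C.
M(t) = M_∞ + (M₀ − M_∞)·e^(−t/τ); t/τ = 9.89/6.953 = 1.422, so e^(−t/τ) = 0.2411.
M(t) = 1875.2 − 990.8 × 0.2411 = 1636.3 Gt C.

1640 Gt C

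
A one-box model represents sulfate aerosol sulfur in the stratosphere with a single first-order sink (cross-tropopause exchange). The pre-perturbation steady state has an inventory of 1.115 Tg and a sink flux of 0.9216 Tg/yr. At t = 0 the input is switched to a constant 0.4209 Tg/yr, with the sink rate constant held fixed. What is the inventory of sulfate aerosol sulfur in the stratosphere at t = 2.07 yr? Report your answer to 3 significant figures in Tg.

0.619 Tg

The sink rate constant is k = F₀/M₀ = 0.9216/1.115 = 0.8265 yr⁻¹.
Solving dM/dt = F₁ − kM with M(0) = M₀ gives M(t) = F₁/k + (M₀ − F₁/k)·e^(−kt).
F₁/k = 0.4209/0.8265 = 0.50923 Tg; kt = 0.8265 × 2.07 = 1.711, e^(−kt) = 0.1807.
M(2.07) = 0.50923 + (1.115 − 0.50923) × 0.1807 = 0.50923 + 0.1095 = 0.61869 Tg.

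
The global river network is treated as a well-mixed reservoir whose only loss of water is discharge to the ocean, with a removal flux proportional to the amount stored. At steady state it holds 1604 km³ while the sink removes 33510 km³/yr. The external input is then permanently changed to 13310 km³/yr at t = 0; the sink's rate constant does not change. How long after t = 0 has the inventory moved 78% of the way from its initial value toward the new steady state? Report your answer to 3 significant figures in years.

0.0725 yr

τ = M₀/F₀ = 1604/33510 = 0.04787 yr.
The remaining gap fraction is e^(−t/τ); 78% covered ⇒ e^(−t/τ) = 0.220.
t = −τ ln(0.220) = 0.04787 × 1.514 = 0.07248 yr.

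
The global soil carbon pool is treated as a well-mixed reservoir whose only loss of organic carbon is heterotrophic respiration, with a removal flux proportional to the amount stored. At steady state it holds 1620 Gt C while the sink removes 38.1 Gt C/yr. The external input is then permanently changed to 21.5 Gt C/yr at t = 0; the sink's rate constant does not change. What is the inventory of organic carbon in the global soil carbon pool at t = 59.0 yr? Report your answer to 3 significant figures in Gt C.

1090 Gt C

Residence time τ = M₀/F₀ = 42.52 yr. The eventual steady state is M_∞ = M₀·(F₁/F₀) = 1620 × 21.5/38.1 = 914.17 Gt C.
The anomaly ΔM(t) = M(t) − M_∞ decays as ΔM₀·e^(−t/τ) with ΔM₀ = 1620 − 914.17 = 705.8 Gt C.
At t = 59.0 yr, e^(−t/τ) = e^(−1.388) = 0.2497, so ΔM = 176.2 Gt C and M = 914.17 + 176.2 = 1090.4 Gt C.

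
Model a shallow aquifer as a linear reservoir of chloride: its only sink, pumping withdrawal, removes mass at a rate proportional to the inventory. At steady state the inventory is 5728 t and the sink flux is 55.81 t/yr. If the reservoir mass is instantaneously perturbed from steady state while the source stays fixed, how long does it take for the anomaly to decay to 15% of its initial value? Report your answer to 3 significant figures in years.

For a linear reservoir the anomaly decays as exp(−t/τ) with τ = M/F = 5728/55.81 = 102.6 yr.
exp(−t/τ) = 0.15 ⇒ t = −τ ln(0.15) = 102.6 × 1.897 = 194.7 yr.

195 yr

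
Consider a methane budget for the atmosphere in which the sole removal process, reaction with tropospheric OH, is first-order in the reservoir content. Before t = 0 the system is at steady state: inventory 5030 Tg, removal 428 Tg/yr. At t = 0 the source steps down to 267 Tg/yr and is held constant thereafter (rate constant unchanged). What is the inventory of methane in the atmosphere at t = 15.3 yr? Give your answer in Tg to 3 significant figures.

Residence time τ = M₀/F₀ = 11.75 yr. The eventual steady state is M_∞ = M₀·(F₁/F₀) = 5030 × 267/428 = 3137.9 Tg.
The anomaly ΔM(t) = M(t) − M_∞ decays as ΔM₀·e^(−t/τ) with ΔM₀ = 5030 − 3137.9 = 1892 Tg.
At t = 15.3 yr, e^(−t/τ) = e^(−1.302) = 0.2720, so ΔM = 514.7 Tg and M = 3137.9 + 514.7 = 3652.6 Tg.

3650 Tg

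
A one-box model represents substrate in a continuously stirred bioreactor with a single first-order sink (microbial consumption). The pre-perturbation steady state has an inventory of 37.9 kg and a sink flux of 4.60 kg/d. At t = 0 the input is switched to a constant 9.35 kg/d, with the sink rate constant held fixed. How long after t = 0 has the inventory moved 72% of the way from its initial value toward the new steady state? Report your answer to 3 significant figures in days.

10.5 d

τ = M₀/F₀ = 37.9/4.60 = 8.239 d.
The remaining gap fraction is e^(−t/τ); 72% covered ⇒ e^(−t/τ) = 0.280.
t = −τ ln(0.280) = 8.239 × 1.273 = 10.49 d.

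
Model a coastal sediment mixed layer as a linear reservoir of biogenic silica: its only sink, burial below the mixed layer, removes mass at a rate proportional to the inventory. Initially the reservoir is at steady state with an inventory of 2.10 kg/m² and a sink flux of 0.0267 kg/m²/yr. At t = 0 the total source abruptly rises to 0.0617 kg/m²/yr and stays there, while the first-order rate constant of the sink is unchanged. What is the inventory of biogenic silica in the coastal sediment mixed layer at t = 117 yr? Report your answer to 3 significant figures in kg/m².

4.23 kg/m²

Residence time τ = M₀/F₀ = 78.65 yr. The eventual steady state is M_∞ = M₀·(F₁/F₀) = 2.10 × 0.0617/0.0267 = 4.8528 kg/m².
The anomaly ΔM(t) = M(t) − M_∞ decays as ΔM₀·e^(−t/τ) with ΔM₀ = 2.10 − 4.8528 = −2.753 kg/m².
At t = 117 yr, e^(−t/τ) = e^(−1.488) = 0.2259, so ΔM = −0.6219 kg/m² and M = 4.8528 − 0.6219 = 4.2309 kg/m².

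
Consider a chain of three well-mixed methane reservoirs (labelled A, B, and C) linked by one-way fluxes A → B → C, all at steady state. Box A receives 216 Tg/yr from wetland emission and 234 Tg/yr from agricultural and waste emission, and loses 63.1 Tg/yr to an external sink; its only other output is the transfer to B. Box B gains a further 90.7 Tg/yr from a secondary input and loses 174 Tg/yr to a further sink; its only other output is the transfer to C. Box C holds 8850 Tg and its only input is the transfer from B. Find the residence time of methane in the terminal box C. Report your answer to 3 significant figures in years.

Box A: F(A→B) = (216 + 234) − 63.1 = 386.90 Tg/yr.
Box B: F(B→C) = (386.90 + 90.7) − 174 = 303.60 Tg/yr.
Box C throughput = its input = 303.60 Tg/yr; τ = 8850 / 303.60 = 29.15 yr.

29.2 yr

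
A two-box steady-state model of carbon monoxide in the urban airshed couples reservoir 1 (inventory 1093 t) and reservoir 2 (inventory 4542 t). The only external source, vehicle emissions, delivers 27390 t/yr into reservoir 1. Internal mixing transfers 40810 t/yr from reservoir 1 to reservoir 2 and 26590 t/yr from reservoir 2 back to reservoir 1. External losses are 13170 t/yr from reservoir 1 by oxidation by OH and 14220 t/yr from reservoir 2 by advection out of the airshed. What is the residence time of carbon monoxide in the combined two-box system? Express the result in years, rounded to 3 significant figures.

For the system as a whole, the A↔B exchange is internal and contributes nothing to the throughput; only the external sinks remove mass.
M_total = 1093 + 4542 = 5635.0 t.
ΣF_external_out = 13170 + 14220 = 27390 t/yr.
τ = M_total / ΣF_ext = 5635.0 / 27390 = 0.2057 yr.

0.206 yr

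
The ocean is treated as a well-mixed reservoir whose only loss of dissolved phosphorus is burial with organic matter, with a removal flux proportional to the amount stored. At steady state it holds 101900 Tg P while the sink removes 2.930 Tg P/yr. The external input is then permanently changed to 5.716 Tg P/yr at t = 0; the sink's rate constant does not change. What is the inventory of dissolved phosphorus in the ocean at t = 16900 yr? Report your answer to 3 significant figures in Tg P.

139000 Tg P

The sink rate constant is k = F₀/M₀ = 2.930/101900 = 2.875×10^-5 yr⁻¹.
Solving dM/dt = F₁ − kM with M(0) = M₀ gives M(t) = F₁/k + (M₀ − F₁/k)·e^(−kt).
F₁/k = 5.716/2.875×10^-5 = 198790 Tg P; kt = 2.875×10^-5 × 16900 = 0.4859, e^(−kt) = 0.6151.
M(16900) = 198790 + (101900 − 198790) × 0.6151 = 198790 − 59600 = 139190 Tg P.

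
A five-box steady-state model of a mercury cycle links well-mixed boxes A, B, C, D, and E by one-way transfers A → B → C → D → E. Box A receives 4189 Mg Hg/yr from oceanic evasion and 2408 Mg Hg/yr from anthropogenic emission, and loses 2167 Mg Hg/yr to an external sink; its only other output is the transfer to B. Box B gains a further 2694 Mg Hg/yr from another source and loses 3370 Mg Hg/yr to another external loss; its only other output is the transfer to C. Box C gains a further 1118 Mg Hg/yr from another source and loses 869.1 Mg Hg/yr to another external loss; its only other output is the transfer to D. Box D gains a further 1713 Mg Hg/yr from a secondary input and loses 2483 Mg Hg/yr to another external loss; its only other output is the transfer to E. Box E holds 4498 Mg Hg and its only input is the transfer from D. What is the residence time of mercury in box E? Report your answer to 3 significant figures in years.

1.39 yr

Box A: F(A→B) = (4189 + 2408) − 2167 = 4430.0 Mg Hg/yr.
Box B: F(B→C) = (4430.0 + 2694) − 3370 = 3754.0 Mg Hg/yr.
Box C: F(C→D) = (3754.0 + 1118) − 869.1 = 4002.9 Mg Hg/yr.
Box D: F(D→E) = (4002.9 + 1713) − 2483 = 3232.9 Mg Hg/yr.
Box E throughput = its input = 3232.9 Mg Hg/yr; τ = 4498 / 3232.9 = 1.391 yr.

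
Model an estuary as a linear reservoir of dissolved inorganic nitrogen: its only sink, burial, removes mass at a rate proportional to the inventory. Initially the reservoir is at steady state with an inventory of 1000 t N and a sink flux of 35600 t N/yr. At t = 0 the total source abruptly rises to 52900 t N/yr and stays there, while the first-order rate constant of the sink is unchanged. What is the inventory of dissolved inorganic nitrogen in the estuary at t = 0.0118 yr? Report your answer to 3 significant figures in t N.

1170 t N

The sink rate constant is k = F₀/M₀ = 35600/1000 = 35.60 yr⁻¹.
Solving dM/dt = F₁ − kM with M(0) = M₀ gives M(t) = F₁/k + (M₀ − F₁/k)·e^(−kt).
F₁/k = 52900/35.60 = 1486.0 t N; kt = 35.60 × 0.0118 = 0.4201, e^(−kt) = 0.6570.
M(0.0118) = 1486.0 + (1000 − 1486.0) × 0.6570 = 1486.0 − 319.3 = 1166.7 t N.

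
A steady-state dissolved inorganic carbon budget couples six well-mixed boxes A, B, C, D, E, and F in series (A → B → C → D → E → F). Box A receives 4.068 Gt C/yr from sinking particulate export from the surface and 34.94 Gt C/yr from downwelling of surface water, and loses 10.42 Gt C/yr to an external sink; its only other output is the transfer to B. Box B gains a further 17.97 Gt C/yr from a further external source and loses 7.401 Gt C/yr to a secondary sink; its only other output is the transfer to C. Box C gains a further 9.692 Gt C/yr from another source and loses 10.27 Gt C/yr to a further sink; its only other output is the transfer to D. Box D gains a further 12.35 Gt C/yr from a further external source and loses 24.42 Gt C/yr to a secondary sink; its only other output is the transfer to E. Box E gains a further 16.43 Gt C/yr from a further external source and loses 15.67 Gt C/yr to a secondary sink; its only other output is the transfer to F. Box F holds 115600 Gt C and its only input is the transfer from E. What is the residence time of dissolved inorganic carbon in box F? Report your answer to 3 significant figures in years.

4240 yr

Box A: F(A→B) = (4.068 + 34.94) − 10.42 = 28.588 Gt C/yr.
Box B: F(B→C) = (28.588 + 17.97) − 7.401 = 39.157 Gt C/yr.
Box C: F(C→D) = (39.157 + 9.692) − 10.27 = 38.579 Gt C/yr.
Box D: F(D→E) = (38.579 + 12.35) − 24.42 = 26.509 Gt C/yr.
Box E: F(E→F) = (26.509 + 16.43) − 15.67 = 27.269 Gt C/yr.
Box F throughput = its input = 27.269 Gt C/yr; τ = 115600 / 27.269 = 4239 yr.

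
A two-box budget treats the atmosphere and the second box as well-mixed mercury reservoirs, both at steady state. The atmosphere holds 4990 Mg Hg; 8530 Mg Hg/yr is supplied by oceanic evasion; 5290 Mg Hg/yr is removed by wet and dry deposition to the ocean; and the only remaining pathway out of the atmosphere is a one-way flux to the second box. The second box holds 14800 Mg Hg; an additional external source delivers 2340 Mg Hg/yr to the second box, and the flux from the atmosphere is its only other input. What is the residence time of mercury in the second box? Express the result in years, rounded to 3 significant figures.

Balance the atmosphere: ΣF_in = 8530.0 Mg Hg/yr.
Flux to the second box = ΣF_in − (5290) = 3240.0 Mg Hg/yr.
Total input to the second box = 3240.0 + 2340 = 5580.0 Mg Hg/yr; at steady state this equals its total output.
τ = M / F = 14800 / 5580.0 = 2.652 yr.

2.65 yr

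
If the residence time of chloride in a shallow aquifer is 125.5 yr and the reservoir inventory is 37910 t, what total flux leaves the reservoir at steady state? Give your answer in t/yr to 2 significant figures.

300 t/yr

F = M / τ = 37910 / 125.5 = 302.1 t/yr.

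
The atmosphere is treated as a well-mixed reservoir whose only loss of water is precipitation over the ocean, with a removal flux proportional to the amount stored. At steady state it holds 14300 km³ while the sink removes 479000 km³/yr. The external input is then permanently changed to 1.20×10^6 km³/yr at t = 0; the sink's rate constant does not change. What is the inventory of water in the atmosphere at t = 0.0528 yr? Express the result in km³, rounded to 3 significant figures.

The sink rate constant is k = F₀/M₀ = 479000/14300 = 33.50 yr⁻¹.
Solving dM/dt = F₁ − kM with M(0) = M₀ gives M(t) = F₁/k + (M₀ − F₁/k)·e^(−kt).
F₁/k = 1.20×10^6/33.50 = 35825 km³; kt = 33.50 × 0.0528 = 1.769, e^(−kt) = 0.1706.
M(0.0528) = 35825 + (14300 − 35825) × 0.1706 = 35825 − 3671 = 32153 km³.

32200 km³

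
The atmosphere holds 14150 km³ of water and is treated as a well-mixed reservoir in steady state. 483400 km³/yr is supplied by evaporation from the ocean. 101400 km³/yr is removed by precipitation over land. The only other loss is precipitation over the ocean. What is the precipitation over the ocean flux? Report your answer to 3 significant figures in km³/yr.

382000 km³/yr

At steady state ΣF_in = ΣF_out.
ΣF_in = 483400 km³/yr.
Precipitation over the ocean flux = ΣF_in − (101400) = 483400 − 101400 = 382000 km³/yr.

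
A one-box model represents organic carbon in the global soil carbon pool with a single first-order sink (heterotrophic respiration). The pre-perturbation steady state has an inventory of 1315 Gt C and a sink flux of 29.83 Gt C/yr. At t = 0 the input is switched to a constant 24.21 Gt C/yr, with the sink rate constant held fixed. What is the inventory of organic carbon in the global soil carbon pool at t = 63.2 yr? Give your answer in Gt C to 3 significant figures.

1130 Gt C

Residence time τ = M₀/F₀ = 44.08 yr. The eventual steady state is M_∞ = M₀·(F₁/F₀) = 1315 × 24.21/29.83 = 1067.3 Gt C.
The anomaly ΔM(t) = M(t) − M_∞ decays as ΔM₀·e^(−t/τ) with ΔM₀ = 1315 − 1067.3 = 247.7 Gt C.
At t = 63.2 yr, e^(−t/τ) = e^(−1.434) = 0.2384, so ΔM = 59.07 Gt C and M = 1067.3 + 59.07 = 1126.3 Gt C.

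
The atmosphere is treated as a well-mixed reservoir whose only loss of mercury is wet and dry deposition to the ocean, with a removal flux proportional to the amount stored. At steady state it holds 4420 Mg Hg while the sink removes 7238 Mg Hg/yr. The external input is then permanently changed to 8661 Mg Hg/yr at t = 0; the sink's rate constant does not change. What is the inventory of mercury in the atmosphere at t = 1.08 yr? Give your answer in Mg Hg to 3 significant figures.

The sink rate constant is k = F₀/M₀ = 7238/4420 = 1.638 yr⁻¹.
Solving dM/dt = F₁ − kM with M(0) = M₀ gives M(t) = F₁/k + (M₀ − F₁/k)·e^(−kt).
F₁/k = 8661/1.638 = 5289.0 Mg Hg; kt = 1.638 × 1.08 = 1.769, e^(−kt) = 0.1706.
M(1.08) = 5289.0 + (4420 − 5289.0) × 0.1706 = 5289.0 − 148.2 = 5140.7 Mg Hg.

5140 Mg Hg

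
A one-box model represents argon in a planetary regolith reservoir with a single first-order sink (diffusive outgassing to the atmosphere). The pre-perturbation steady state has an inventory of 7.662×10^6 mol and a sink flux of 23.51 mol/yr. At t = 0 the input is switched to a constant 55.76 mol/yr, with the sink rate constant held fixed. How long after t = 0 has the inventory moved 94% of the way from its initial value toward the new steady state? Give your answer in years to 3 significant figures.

917000 yr

τ = M₀/F₀ = 7.662×10^6/23.51 = 325900 yr.
The remaining gap fraction is e^(−t/τ); 94% covered ⇒ e^(−t/τ) = 0.0600.
t = −τ ln(0.0600) = 325900 × 2.813 = 916900 yr.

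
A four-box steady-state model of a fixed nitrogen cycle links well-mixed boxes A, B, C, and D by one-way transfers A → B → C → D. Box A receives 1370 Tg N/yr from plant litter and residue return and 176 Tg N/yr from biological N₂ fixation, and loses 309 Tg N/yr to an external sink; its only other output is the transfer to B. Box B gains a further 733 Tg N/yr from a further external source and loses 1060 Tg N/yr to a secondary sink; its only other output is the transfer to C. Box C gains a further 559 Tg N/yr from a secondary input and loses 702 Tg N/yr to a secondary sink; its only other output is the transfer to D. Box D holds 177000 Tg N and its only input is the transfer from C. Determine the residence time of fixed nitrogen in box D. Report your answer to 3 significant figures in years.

Box A: F(A→B) = (1370 + 176) − 309 = 1237.0 Tg N/yr.
Box B: F(B→C) = (1237.0 + 733) − 1060 = 910.00 Tg N/yr.
Box C: F(C→D) = (910.00 + 559) − 702 = 767.00 Tg N/yr.
Box D throughput = its input = 767.00 Tg N/yr; τ = 177000 / 767.00 = 230.8 yr.

231 yr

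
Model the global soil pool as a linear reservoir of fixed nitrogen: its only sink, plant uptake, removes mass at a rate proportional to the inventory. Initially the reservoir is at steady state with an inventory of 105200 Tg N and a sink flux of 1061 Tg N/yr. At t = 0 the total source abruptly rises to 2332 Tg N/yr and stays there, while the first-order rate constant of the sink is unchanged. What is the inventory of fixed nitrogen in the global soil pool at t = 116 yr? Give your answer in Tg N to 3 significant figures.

192000 Tg N

τ = M₀/F₀ = 105200/1061 = 99.15 yr; rate constant k = 1/τ.
New steady state M_∞ = F₁/k = F₁·τ = 2332 × 99.15 = 231220 Tg N.
M(t) = M_∞ + (M₀ − M_∞)·e^(−t/τ); t/τ = 116/99.15 = 1.170, so e^(−t/τ) = 0.3104.
M(t) = 231220 − 126000 × 0.3104 = 192110 Tg N.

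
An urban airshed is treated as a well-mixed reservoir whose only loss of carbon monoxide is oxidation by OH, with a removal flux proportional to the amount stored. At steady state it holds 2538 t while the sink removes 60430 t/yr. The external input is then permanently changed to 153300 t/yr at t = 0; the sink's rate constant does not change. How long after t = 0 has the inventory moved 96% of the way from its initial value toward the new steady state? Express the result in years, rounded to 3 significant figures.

τ = M₀/F₀ = 2538/60430 = 0.04200 yr.
The remaining gap fraction is e^(−t/τ); 96% covered ⇒ e^(−t/τ) = 0.0400.
t = −τ ln(0.0400) = 0.04200 × 3.219 = 0.1352 yr.

0.135 yr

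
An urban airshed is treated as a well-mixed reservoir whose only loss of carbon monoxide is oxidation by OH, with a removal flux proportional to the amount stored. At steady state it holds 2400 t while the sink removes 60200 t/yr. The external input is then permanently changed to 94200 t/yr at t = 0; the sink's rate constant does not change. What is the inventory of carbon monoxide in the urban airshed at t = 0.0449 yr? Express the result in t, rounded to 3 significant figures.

The sink rate constant is k = F₀/M₀ = 60200/2400 = 25.08 yr⁻¹.
Solving dM/dt = F₁ − kM with M(0) = M₀ gives M(t) = F₁/k + (M₀ − F₁/k)·e^(−kt).
F₁/k = 94200/25.08 = 3755.5 t; kt = 25.08 × 0.0449 = 1.126, e^(−kt) = 0.3242.
M(0.0449) = 3755.5 + (2400 − 3755.5) × 0.3242 = 3755.5 − 439.5 = 3316.0 t.

3320 t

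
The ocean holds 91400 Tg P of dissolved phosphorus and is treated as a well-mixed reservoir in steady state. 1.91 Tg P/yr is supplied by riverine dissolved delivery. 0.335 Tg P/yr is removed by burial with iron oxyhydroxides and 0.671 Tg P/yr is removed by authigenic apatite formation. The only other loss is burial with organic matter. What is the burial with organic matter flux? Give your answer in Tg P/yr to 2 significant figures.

0.90 Tg P/yr

At steady state ΣF_in = ΣF_out.
ΣF_in = 1.9100 Tg P/yr.
Burial with organic matter flux = ΣF_in − (0.335 + 0.671) = 1.9100 − 1.006 = 0.9040 Tg P/yr.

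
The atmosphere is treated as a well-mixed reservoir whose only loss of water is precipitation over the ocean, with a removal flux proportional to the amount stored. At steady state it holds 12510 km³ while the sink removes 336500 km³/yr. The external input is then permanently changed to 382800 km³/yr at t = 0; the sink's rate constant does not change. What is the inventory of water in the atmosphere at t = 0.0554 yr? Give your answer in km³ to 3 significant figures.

The sink rate constant is k = F₀/M₀ = 336500/12510 = 26.90 yr⁻¹.
Solving dM/dt = F₁ − kM with M(0) = M₀ gives M(t) = F₁/k + (M₀ − F₁/k)·e^(−kt).
F₁/k = 382800/26.90 = 14231 km³; kt = 26.90 × 0.0554 = 1.490, e^(−kt) = 0.2253.
M(0.0554) = 14231 + (12510 − 14231) × 0.2253 = 14231 − 387.9 = 13843 km³.

13800 km³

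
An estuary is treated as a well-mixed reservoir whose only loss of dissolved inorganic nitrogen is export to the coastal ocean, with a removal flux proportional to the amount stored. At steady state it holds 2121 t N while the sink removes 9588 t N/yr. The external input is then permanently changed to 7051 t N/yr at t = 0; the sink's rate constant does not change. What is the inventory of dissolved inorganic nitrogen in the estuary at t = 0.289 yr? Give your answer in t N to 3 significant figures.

1710 t N

The sink rate constant is k = F₀/M₀ = 9588/2121 = 4.521 yr⁻¹.
Solving dM/dt = F₁ − kM with M(0) = M₀ gives M(t) = F₁/k + (M₀ − F₁/k)·e^(−kt).
F₁/k = 7051/4.521 = 1559.8 t N; kt = 4.521 × 0.289 = 1.306, e^(−kt) = 0.2708.
M(0.289) = 1559.8 + (2121 − 1559.8) × 0.2708 = 1559.8 + 152.0 = 1711.8 t N.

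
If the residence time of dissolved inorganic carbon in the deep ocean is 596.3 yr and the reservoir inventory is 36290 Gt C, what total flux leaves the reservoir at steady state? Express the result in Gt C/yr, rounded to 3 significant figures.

F = M / τ = 36290 / 596.3 = 60.86 Gt C/yr.

60.9 Gt C/yr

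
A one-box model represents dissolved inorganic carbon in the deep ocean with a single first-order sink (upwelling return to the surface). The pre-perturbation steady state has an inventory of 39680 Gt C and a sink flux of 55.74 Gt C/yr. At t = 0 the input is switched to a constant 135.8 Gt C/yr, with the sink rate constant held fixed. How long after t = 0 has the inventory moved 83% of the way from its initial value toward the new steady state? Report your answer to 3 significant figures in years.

1260 yr

τ = M₀/F₀ = 39680/55.74 = 711.9 yr.
The remaining gap fraction is e^(−t/τ); 83% covered ⇒ e^(−t/τ) = 0.170.
t = −τ ln(0.170) = 711.9 × 1.772 = 1261 yr.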